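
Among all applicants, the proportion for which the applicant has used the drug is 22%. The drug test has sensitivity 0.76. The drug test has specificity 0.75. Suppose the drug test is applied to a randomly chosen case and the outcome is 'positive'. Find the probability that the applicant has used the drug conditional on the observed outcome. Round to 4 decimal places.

P(H | E) ≈ 0.4616

Write H for 'the applicant has used the drug'. Prior odds H:¬H = 0.22/0.78 = 0.28205. For the 'positive' outcome, the likelihood ratio is 0.76/0.25 = 3.0400.
Posterior odds = 0.28205 × 3.0400 = 0.85744, so P(H|E) = 0.85744/(1+0.85744) = 0.4616.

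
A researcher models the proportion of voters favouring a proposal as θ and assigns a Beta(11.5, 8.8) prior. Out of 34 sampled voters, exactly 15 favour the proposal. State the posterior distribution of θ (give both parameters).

The binomial likelihood is conjugate to the Beta prior: with 15 successes and 19 failures, the posterior is Beta(11.5+15, 8.8+19) = Beta(26.5, 27.8).

Posterior: Beta(26.5, 27.8)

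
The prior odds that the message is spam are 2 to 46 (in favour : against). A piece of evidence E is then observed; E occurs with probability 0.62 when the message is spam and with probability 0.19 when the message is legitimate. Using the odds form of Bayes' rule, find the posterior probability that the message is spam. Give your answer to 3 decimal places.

Prior odds = 2/46 = 0.043478. In log-odds, ln(0.043478) = -3.1355.
Add log likelihood ratio: ln(3.2632) = 1.1827.
Posterior log-odds = -1.9528, so posterior odds = exp(-1.9528) = 0.14188. Converting, P(H|E) = 0.14188/1.1419 = 0.124.

Posterior probability ≈ 0.124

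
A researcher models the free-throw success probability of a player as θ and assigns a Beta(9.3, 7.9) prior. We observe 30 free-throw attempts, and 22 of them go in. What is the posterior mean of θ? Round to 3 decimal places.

The binomial likelihood is conjugate to the Beta prior: with 22 successes and 8 failures, the posterior is Beta(9.3+22, 7.9+8) = Beta(31.3, 15.9).
E[θ | data] = 31.3/(31.3+15.9) = 0.663.

Posterior mean ≈ 0.663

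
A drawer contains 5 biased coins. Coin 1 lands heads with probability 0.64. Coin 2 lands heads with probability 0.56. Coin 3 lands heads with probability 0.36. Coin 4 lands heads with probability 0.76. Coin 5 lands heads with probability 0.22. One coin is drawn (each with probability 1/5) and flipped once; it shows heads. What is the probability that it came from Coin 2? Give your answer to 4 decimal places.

P(heads|C1) = 0.64; P(heads|C2) = 0.56; P(heads|C3) = 0.36; P(heads|C4) = 0.76; P(heads|C5) = 0.22.
Prior × likelihood for each source: 0.2·0.64=0.1280, 0.2·0.56=0.1120, 0.2·0.36=0.07200, 0.2·0.76=0.1520, 0.2·0.22=0.04400. Summing gives P(heads) = 0.50800.
P(Coin 2 | heads) = 0.1120 / 0.50800 = 0.2205.

Posterior probability ≈ 0.2205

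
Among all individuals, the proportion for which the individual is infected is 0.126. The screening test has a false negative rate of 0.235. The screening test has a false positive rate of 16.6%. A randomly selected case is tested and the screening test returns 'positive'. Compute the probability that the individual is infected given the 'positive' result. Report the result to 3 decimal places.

P(H | E) ≈ 0.399

Let H be the event that the individual is infected. P(H) = 0.126, so P(¬H) = 0.874. With E the 'positive' result, P(E|H) = 0.765 and P(E|¬H) = 0.166.
P(E) = 0.765·0.126 + 0.166·0.874 = 0.096390 + 0.14508 = 0.24147.
By Bayes' theorem, P(H|E) = 0.096390 / 0.24147 = 0.399.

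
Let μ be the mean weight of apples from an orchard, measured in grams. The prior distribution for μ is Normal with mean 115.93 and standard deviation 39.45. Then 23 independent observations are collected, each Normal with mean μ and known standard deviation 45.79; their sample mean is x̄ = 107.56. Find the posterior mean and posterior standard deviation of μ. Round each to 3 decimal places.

Prior precision 1/τ₀² = 1/39.45² = 0.00064255; data precision n/σ² = 23/45.79² = 0.0109695.
Posterior precision = 0.00064255 + 0.0109695 = 0.0116120, giving posterior SD = 1/√0.0116120 = 9.280.
Posterior mean = (0.00064255·115.93 + 0.0109695·107.56) / 0.0116120 = 108.023.

Posterior mean ≈ 108.023; posterior SD ≈ 9.280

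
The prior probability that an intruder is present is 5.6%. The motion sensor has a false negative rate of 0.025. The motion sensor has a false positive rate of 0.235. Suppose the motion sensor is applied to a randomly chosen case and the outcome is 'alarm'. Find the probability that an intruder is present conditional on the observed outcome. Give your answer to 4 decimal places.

Let H be the event that an intruder is present. P(H) = 0.056, so P(¬H) = 0.944. With E the 'alarm' result, P(E|H) = 0.975 and P(E|¬H) = 0.235.
P(E) = 0.975·0.056 + 0.235·0.944 = 0.054600 + 0.22184 = 0.27644.
By Bayes' theorem, P(H|E) = 0.054600 / 0.27644 = 0.1975.

P(H | E) ≈ 0.1975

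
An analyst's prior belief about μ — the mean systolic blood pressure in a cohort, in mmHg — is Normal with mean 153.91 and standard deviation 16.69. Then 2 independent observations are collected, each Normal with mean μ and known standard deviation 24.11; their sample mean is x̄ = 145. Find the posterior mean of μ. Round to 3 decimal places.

Posterior mean ≈ 149.550

Prior precision 1/τ₀² = 1/16.69² = 0.00358994; data precision n/σ² = 2/24.11² = 0.00344061.
Posterior precision = 0.00358994 + 0.00344061 = 0.00703055.
Posterior mean = (0.00358994·153.91 + 0.00344061·145) / 0.00703055 = 149.550.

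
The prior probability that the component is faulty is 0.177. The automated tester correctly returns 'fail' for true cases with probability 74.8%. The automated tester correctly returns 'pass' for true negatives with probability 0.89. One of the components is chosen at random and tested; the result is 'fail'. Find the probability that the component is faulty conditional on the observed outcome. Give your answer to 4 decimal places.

P(H | E) ≈ 0.5939

Write H for 'the component is faulty'. Prior odds H:¬H = 0.177/0.823 = 0.21507. For the 'fail' outcome, the likelihood ratio is 0.748/0.11 = 6.8000.
Posterior odds = 0.21507 × 6.8000 = 1.4625, so P(H|E) = 1.4625/(1+1.4625) = 0.5939.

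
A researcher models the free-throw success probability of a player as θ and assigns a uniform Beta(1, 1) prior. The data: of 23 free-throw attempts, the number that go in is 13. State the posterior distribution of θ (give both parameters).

Posterior: Beta(14, 11)

Observing 13 successes and 10 failures updates Beta(1, 1) by adding the success and failure counts to the two shape parameters: α = 1+13 = 14, β = 1+10 = 11.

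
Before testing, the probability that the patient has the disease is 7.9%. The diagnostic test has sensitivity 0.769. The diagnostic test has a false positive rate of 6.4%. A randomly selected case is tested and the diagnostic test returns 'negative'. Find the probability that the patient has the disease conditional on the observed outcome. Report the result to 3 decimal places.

Let H be the event that the patient has the disease. P(H) = 0.079, so P(¬H) = 0.921. With E the 'negative' result, P(E|H) = 0.231 and P(E|¬H) = 0.936.
P(E) = 0.231·0.079 + 0.936·0.921 = 0.018249 + 0.86206 = 0.88031.
By Bayes' theorem, P(H|E) = 0.018249 / 0.88031 = 0.021.

P(H | E) ≈ 0.021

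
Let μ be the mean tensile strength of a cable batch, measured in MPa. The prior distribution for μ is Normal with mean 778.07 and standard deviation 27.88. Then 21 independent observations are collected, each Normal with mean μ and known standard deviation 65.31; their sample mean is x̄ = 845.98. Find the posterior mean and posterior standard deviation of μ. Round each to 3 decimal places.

Posterior mean ≈ 831.911; posterior SD ≈ 12.690

With known σ, the Normal prior is conjugate. Weight on the data is w = (n/σ²)/(n/σ² + 1/τ₀²) = 0.00492334/(0.00492334+0.00128651) = 0.79283.
Posterior mean = w·x̄ + (1−w)·μ₀ = 0.79283·845.98 + 0.20717·778.07 = 831.911. Posterior variance = 1/(0.00492334+0.00128651) = 161.034, so SD = 12.690.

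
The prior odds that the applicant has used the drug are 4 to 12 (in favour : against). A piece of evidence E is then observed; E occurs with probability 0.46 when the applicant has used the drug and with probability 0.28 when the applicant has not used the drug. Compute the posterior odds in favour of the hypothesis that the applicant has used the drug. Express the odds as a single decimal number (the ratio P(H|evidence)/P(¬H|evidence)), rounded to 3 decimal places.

Prior odds = 4/12 = 0.33333.
Likelihood ratio for E = 0.46/0.28 = 1.6429.
Posterior odds = prior odds × LR = 0.54762.

Posterior odds ≈ 0.548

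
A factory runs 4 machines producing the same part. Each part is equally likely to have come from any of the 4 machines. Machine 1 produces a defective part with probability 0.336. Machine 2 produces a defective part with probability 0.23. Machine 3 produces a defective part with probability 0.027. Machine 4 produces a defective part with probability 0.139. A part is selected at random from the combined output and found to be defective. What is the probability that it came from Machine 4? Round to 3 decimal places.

P(defective|M1) = 0.336; P(defective|M2) = 0.23; P(defective|M3) = 0.027; P(defective|M4) = 0.139.
Prior × likelihood for each source: 0.25·0.336=0.08400, 0.25·0.23=0.05750, 0.25·0.027=0.006750, 0.25·0.139=0.03475. Summing gives P(defective) = 0.18300.
P(Machine 4 | defective) = 0.03475 / 0.18300 = 0.190.

Posterior probability ≈ 0.190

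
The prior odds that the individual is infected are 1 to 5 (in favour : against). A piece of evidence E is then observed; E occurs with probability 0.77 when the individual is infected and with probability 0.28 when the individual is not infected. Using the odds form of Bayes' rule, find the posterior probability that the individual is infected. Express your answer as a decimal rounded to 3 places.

Prior odds = 1/5 = 0.20000. In log-odds, ln(0.20000) = -1.6094.
Add log likelihood ratio: ln(2.7500) = 1.0116.
Posterior log-odds = -0.59784, so posterior odds = exp(-0.59784) = 0.55000. Converting, P(H|E) = 0.55000/1.5500 = 0.355.

Posterior probability ≈ 0.355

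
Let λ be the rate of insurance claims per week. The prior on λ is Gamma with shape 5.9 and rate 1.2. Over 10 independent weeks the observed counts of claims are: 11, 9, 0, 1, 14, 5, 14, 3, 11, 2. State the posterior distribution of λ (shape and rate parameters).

Posterior: Gamma(shape=75.9, rate=11.2)

Total count ∑xᵢ = 70 over n = 10 weeks.
Gamma is conjugate to the Poisson likelihood: posterior is Gamma(shape = 5.9+70 = 75.9, rate = 1.2+10 = 11.2).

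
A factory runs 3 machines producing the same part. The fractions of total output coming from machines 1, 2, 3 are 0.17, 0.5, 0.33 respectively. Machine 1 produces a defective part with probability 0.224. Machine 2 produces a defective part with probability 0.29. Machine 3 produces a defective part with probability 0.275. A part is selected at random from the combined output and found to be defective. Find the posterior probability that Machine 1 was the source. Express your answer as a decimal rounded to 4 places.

Posterior probability ≈ 0.1391

P(defective|M1) = 0.224; P(defective|M2) = 0.29; P(defective|M3) = 0.275.
Prior × likelihood for each source: 0.17·0.224=0.03808, 0.5·0.29=0.1450, 0.33·0.275=0.09075. Summing gives P(defective) = 0.27383.
P(Machine 1 | defective) = 0.03808 / 0.27383 = 0.1391.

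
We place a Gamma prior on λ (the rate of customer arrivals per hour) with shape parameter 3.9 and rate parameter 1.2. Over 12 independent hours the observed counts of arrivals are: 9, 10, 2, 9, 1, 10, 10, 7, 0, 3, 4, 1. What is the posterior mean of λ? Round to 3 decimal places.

Posterior mean ≈ 5.295

Total count ∑xᵢ = 66 over n = 12 hours.
Gamma is conjugate to the Poisson likelihood: posterior is Gamma(shape = 3.9+66 = 69.9, rate = 1.2+12 = 13.2).
Posterior mean = shape/rate = 69.9/13.2 = 5.295.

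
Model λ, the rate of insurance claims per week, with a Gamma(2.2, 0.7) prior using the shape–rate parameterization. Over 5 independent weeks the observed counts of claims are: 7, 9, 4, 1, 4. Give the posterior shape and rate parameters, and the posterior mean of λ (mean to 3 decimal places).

Posterior: Gamma(shape=27.2, rate=5.7); mean ≈ 4.772

Total count ∑xᵢ = 25 over n = 5 weeks.
Gamma is conjugate to the Poisson likelihood: posterior is Gamma(shape = 2.2+25 = 27.2, rate = 0.7+5 = 5.7).
E[λ | data] = 27.2/5.7 = 4.772.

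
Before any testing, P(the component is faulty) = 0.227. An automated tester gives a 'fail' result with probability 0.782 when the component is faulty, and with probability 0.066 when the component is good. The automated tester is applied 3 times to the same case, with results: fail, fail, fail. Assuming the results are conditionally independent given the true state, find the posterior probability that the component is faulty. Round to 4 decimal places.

Posterior P(H) ≈ 0.9980

Let H be the event that the component is faulty; start with P(H) = 0.227. P('fail'|H) = 0.782, P('fail'|¬H) = 0.066.
Update on result 1 ('fail'): P(H) ← 0.782·0.2270 / (0.782·0.2270 + 0.066·0.7730) = 0.17751/0.22853 = 0.7768.
Update on result 2 ('fail'): P(H) ← 0.782·0.7768 / (0.782·0.7768 + 0.066·0.2232) = 0.60742/0.62216 = 0.9763.
Update on result 3 ('fail'): P(H) ← 0.782·0.9763 / (0.782·0.9763 + 0.066·0.0237) = 0.76348/0.76504 = 0.9980.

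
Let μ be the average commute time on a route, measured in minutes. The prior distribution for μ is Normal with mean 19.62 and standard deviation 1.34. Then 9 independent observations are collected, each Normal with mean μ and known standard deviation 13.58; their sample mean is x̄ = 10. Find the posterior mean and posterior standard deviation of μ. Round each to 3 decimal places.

Posterior mean ≈ 18.845; posterior SD ≈ 1.285

With known σ, the Normal prior is conjugate. Weight on the data is w = (n/σ²)/(n/σ² + 1/τ₀²) = 0.0488026/(0.0488026+0.556917) = 0.080570.
Posterior mean = w·x̄ + (1−w)·μ₀ = 0.080570·10 + 0.91943·19.62 = 18.845. Posterior variance = 1/(0.0488026+0.556917) = 1.65093, so SD = 1.285.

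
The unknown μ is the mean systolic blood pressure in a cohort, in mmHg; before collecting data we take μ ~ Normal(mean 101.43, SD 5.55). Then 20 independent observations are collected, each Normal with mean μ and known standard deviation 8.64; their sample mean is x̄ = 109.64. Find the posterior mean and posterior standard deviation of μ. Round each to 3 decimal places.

Posterior mean ≈ 108.753; posterior SD ≈ 1.825

Prior precision 1/τ₀² = 1/5.55² = 0.0324649; data precision n/σ² = 20/8.64² = 0.267918.
Posterior precision = 0.0324649 + 0.267918 = 0.300383, giving posterior SD = 1/√0.300383 = 1.825.
Posterior mean = (0.0324649·101.43 + 0.267918·109.64) / 0.300383 = 108.753.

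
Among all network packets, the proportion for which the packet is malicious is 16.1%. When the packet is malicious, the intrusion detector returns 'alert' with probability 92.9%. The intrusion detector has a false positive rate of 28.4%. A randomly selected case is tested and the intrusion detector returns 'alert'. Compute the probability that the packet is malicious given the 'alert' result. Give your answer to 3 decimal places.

P(H | E) ≈ 0.386

Write H for 'the packet is malicious'. Prior odds H:¬H = 0.161/0.839 = 0.19190. For the 'alert' outcome, the likelihood ratio is 0.929/0.284 = 3.2711.
Posterior odds = 0.19190 × 3.2711 = 0.62771, so P(H|E) = 0.62771/(1+0.62771) = 0.386.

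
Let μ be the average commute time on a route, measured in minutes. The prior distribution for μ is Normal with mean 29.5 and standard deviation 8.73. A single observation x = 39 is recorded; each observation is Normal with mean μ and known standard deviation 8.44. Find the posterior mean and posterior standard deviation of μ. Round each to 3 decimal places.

With known σ, the Normal prior is conjugate. Weight on the data is w = (n/σ²)/(n/σ² + 1/τ₀²) = 0.0140383/(0.0140383+0.0131211) = 0.51689.
Posterior mean = w·x̄ + (1−w)·μ₀ = 0.51689·39 + 0.48311·29.5 = 34.410. Posterior variance = 1/(0.0140383+0.0131211) = 36.8196, so SD = 6.068.

Posterior mean ≈ 34.410; posterior SD ≈ 6.068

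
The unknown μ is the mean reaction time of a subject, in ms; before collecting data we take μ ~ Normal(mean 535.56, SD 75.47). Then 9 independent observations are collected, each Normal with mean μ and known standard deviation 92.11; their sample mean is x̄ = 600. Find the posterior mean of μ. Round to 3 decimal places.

With known σ, the Normal prior is conjugate. Weight on the data is w = (n/σ²)/(n/σ² + 1/τ₀²) = 0.00106079/(0.00106079+0.00017557) = 0.85799.
Posterior mean = w·x̄ + (1−w)·μ₀ = 0.85799·600 + 0.14201·535.56 = 590.849.

Posterior mean ≈ 590.849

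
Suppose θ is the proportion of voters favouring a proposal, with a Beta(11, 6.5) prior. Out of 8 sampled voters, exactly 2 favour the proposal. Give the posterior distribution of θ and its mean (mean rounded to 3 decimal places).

The binomial likelihood is conjugate to the Beta prior: with 2 successes and 6 failures, the posterior is Beta(11+2, 6.5+6) = Beta(13, 12.5).
Posterior mean = α/(α+β) = 13/25.5 = 0.510.

Posterior: Beta(13, 12.5); mean ≈ 0.510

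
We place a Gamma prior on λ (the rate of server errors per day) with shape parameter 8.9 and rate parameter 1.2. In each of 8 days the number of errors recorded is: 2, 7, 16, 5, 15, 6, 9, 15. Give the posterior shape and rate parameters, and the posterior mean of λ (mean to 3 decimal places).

Posterior: Gamma(shape=83.9, rate=9.2); mean ≈ 9.120

Total count ∑xᵢ = 75 over n = 8 days.
Gamma is conjugate to the Poisson likelihood: posterior is Gamma(shape = 8.9+75 = 83.9, rate = 1.2+8 = 9.2).
E[λ | data] = 83.9/9.2 = 9.120.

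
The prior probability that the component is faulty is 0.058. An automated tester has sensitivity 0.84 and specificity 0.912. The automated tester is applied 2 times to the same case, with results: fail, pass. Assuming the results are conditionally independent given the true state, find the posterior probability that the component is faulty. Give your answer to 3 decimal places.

Posterior P(H) ≈ 0.093

Let H be the event that the component is faulty; start with P(H) = 0.058. P('fail'|H) = 0.84, P('fail'|¬H) = 0.088.
Update on result 1 ('fail'): P(H) ← 0.84·0.0580 / (0.84·0.0580 + 0.088·0.9420) = 0.048720/0.13162 = 0.3702.
Update on result 2 ('pass'): P(H) ← 0.16·0.3702 / (0.16·0.3702 + 0.912·0.6298) = 0.059227/0.63363 = 0.0935.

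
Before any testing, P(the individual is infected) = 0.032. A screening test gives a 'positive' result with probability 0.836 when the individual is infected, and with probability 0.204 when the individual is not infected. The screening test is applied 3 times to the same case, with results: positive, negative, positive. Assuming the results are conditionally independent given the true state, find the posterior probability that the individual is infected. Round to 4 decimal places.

Let H be the event that the individual is infected; start with P(H) = 0.032. P('positive'|H) = 0.836, P('positive'|¬H) = 0.204.
Update on result 1 ('positive'): P(H) ← 0.836·0.0320 / (0.836·0.0320 + 0.204·0.9680) = 0.026752/0.22422 = 0.1193.
Update on result 2 ('negative'): P(H) ← 0.164·0.1193 / (0.164·0.1193 + 0.796·0.8807) = 0.019567/0.72060 = 0.0272.
Update on result 3 ('positive'): P(H) ← 0.836·0.0272 / (0.836·0.0272 + 0.204·0.9728) = 0.022700/0.22116 = 0.1026.

Posterior P(H) ≈ 0.1026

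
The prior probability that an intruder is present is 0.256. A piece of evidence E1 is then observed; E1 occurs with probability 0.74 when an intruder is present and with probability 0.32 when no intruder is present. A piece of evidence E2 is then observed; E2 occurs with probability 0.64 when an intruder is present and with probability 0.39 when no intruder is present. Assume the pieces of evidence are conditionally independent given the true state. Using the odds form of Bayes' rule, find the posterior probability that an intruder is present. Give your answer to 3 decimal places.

Posterior probability ≈ 0.566

Prior odds = 0.256/(1−0.256) = 0.34409. In log-odds, ln(0.34409) = -1.0669.
Add log likelihood ratios: ln(2.3125) + ln(1.6410) = 1.3337.
Posterior log-odds = 0.26679, so posterior odds = exp(0.26679) = 1.3058. Converting, P(H|E) = 1.3058/2.3058 = 0.566.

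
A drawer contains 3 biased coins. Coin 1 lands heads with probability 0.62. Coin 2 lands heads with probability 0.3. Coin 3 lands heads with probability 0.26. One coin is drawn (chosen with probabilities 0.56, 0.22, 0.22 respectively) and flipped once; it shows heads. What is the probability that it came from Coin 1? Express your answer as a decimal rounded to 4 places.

Tabulate prior·likelihood by source: [1] prior 0.56, lik 0.62, product 0.3472; [2] prior 0.22, lik 0.3, product 0.06600; [3] prior 0.22, lik 0.26, product 0.05720.
Normalizing constant = 0.47040; the posterior for Coin 1 is its product over the sum, 0.3472/0.47040 = 0.7381.

Posterior probability ≈ 0.7381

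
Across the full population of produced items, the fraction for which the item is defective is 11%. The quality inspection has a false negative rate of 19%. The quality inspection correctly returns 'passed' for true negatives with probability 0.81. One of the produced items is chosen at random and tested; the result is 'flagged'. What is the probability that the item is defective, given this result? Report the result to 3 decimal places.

P(H | E) ≈ 0.345

Write H for 'the item is defective'. Prior odds H:¬H = 0.11/0.89 = 0.12360. For the 'flagged' outcome, the likelihood ratio is 0.81/0.19 = 4.2632.
Posterior odds = 0.12360 × 4.2632 = 0.52691, so P(H|E) = 0.52691/(1+0.52691) = 0.345.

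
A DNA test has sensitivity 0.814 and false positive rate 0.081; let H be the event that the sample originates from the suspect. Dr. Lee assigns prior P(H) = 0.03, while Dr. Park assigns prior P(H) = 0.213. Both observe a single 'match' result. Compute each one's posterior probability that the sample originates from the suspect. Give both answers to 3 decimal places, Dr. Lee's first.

P('+'|H) = 0.814, P('+'|¬H) = 0.081.
Dr. Lee: numerator 0.814·0.03 = 0.024420; evidence = 0.024420+0.081·0.97 = 0.10299; posterior = 0.237.
Dr. Park: numerator 0.814·0.213 = 0.17338; evidence = 0.17338+0.081·0.787 = 0.23713; posterior = 0.731.

Dr. Lee: 0.237; Dr. Park: 0.731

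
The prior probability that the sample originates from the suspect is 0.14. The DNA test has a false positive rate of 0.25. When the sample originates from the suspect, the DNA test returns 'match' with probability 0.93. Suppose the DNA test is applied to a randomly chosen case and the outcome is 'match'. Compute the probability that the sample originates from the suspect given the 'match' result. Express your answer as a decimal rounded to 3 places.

P(H | E) ≈ 0.377

Let H be the event that the sample originates from the suspect. P(H) = 0.14, so P(¬H) = 0.86. With E the 'match' result, P(E|H) = 0.93 and P(E|¬H) = 0.25.
P(E) = 0.93·0.14 + 0.25·0.86 = 0.13020 + 0.21500 = 0.34520.
By Bayes' theorem, P(H|E) = 0.13020 / 0.34520 = 0.377.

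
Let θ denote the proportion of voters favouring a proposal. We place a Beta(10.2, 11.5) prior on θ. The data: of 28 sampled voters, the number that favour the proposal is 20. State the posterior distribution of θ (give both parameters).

The binomial likelihood is conjugate to the Beta prior: with 20 successes and 8 failures, the posterior is Beta(10.2+20, 11.5+8) = Beta(30.2, 19.5).

Posterior: Beta(30.2, 19.5)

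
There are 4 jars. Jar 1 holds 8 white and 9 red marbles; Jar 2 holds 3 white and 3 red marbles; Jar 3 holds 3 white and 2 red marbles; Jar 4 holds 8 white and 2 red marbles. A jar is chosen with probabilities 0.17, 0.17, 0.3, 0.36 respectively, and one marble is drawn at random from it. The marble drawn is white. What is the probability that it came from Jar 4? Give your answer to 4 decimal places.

Posterior probability ≈ 0.4550

Tabulate prior·likelihood by source: [1] prior 0.17, lik 0.4706, product 0.08000; [2] prior 0.17, lik 0.5, product 0.08500; [3] prior 0.3, lik 0.6, product 0.1800; [4] prior 0.36, lik 0.8, product 0.2880.
Normalizing constant = 0.63300; the posterior for Jar 4 is its product over the sum, 0.2880/0.63300 = 0.4550.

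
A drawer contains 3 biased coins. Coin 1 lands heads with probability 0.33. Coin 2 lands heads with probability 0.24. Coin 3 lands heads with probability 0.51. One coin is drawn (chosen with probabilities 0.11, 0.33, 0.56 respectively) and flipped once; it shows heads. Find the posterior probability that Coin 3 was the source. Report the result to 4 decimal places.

P(heads|C1) = 0.33; P(heads|C2) = 0.24; P(heads|C3) = 0.51.
Prior × likelihood for each source: 0.11·0.33=0.03630, 0.33·0.24=0.07920, 0.56·0.51=0.2856. Summing gives P(heads) = 0.40110.
P(Coin 3 | heads) = 0.2856 / 0.40110 = 0.7120.

Posterior probability ≈ 0.7120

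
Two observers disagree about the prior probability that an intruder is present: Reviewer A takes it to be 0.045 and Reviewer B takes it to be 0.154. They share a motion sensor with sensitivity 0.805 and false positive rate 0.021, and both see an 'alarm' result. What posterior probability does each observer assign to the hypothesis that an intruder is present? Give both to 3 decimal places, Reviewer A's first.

Reviewer A: 0.644; Reviewer B: 0.875

P('+'|H) = 0.805, P('+'|¬H) = 0.021.
Reviewer A: numerator 0.805·0.045 = 0.036225; evidence = 0.036225+0.021·0.955 = 0.056280; posterior = 0.644.
Reviewer B: numerator 0.805·0.154 = 0.12397; evidence = 0.12397+0.021·0.846 = 0.14174; posterior = 0.875.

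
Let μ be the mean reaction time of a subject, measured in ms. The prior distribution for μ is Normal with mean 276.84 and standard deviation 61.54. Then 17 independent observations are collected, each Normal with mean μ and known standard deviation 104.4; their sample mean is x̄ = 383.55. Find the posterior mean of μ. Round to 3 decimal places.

Posterior mean ≈ 368.100

Prior precision 1/τ₀² = 1/61.54² = 0.00026405; data precision n/σ² = 17/104.4² = 0.00155972.
Posterior precision = 0.00026405 + 0.00155972 = 0.00182377.
Posterior mean = (0.00026405·276.84 + 0.00155972·383.55) / 0.00182377 = 368.100.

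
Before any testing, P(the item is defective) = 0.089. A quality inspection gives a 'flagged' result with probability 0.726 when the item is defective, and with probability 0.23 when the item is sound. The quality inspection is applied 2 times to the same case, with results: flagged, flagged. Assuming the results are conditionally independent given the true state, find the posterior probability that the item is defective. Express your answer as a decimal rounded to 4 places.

Let H be the event that the item is defective; start with P(H) = 0.089. P('flagged'|H) = 0.726, P('flagged'|¬H) = 0.23.
Update on result 1 ('flagged'): P(H) ← 0.726·0.0890 / (0.726·0.0890 + 0.23·0.9110) = 0.064614/0.27414 = 0.2357.
Update on result 2 ('flagged'): P(H) ← 0.726·0.2357 / (0.726·0.2357 + 0.23·0.7643) = 0.17111/0.34690 = 0.4933.

Posterior P(H) ≈ 0.4933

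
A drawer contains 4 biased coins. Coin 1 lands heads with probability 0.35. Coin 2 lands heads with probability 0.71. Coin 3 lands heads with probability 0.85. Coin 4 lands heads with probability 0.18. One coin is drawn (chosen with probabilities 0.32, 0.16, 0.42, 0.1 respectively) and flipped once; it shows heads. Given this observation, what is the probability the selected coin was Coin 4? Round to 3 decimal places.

Tabulate prior·likelihood by source: [1] prior 0.32, lik 0.35, product 0.1120; [2] prior 0.16, lik 0.71, product 0.1136; [3] prior 0.42, lik 0.85, product 0.3570; [4] prior 0.1, lik 0.18, product 0.01800.
Normalizing constant = 0.60060; the posterior for Coin 4 is its product over the sum, 0.01800/0.60060 = 0.030.

Posterior probability ≈ 0.030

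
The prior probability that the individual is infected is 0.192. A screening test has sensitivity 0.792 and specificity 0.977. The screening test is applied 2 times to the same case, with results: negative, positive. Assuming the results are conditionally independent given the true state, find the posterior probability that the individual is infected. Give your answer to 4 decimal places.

Let H be the event that the individual is infected; start with P(H) = 0.192. P('positive'|H) = 0.792, P('positive'|¬H) = 0.023.
Update on result 1 ('negative'): P(H) ← 0.208·0.1920 / (0.208·0.1920 + 0.977·0.8080) = 0.039936/0.82935 = 0.0482.
Update on result 2 ('positive'): P(H) ← 0.792·0.0482 / (0.792·0.0482 + 0.023·0.9518) = 0.038137/0.060030 = 0.6353.

Posterior P(H) ≈ 0.6353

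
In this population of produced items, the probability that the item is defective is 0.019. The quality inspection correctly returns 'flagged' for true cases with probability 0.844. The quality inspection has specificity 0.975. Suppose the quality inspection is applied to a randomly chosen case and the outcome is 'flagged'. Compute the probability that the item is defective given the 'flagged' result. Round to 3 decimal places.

Write H for 'the item is defective'. Prior odds H:¬H = 0.019/0.981 = 0.019368. For the 'flagged' outcome, the likelihood ratio is 0.844/0.025 = 33.760.
Posterior odds = 0.019368 × 33.760 = 0.65386, so P(H|E) = 0.65386/(1+0.65386) = 0.395.

P(H | E) ≈ 0.395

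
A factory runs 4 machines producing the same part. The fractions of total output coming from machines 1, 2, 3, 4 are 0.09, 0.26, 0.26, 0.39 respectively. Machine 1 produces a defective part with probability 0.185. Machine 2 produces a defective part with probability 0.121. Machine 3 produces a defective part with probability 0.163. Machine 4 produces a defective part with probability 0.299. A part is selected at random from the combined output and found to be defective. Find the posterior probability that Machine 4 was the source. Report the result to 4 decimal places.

Posterior probability ≈ 0.5631

P(defective|M1) = 0.185; P(defective|M2) = 0.121; P(defective|M3) = 0.163; P(defective|M4) = 0.299.
Prior × likelihood for each source: 0.09·0.185=0.01665, 0.26·0.121=0.03146, 0.26·0.163=0.04238, 0.39·0.299=0.1166. Summing gives P(defective) = 0.20710.
P(Machine 4 | defective) = 0.1166 / 0.20710 = 0.5631.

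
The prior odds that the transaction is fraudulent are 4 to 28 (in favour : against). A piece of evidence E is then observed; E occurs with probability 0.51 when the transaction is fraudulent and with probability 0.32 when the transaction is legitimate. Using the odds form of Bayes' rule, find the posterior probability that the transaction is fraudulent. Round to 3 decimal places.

Prior odds = 4/28 = 0.14286. In log-odds, ln(0.14286) = -1.9459.
Add log likelihood ratio: ln(1.5938) = 0.46609.
Posterior log-odds = -1.4798, so posterior odds = exp(-1.4798) = 0.22768. Converting, P(H|E) = 0.22768/1.2277 = 0.185.

Posterior probability ≈ 0.185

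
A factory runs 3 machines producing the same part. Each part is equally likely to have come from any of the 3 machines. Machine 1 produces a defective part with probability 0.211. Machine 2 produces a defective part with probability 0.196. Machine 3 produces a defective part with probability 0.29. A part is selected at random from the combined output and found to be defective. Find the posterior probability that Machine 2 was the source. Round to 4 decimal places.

Posterior probability ≈ 0.2812

P(defective|M1) = 0.211; P(defective|M2) = 0.196; P(defective|M3) = 0.29.
Prior × likelihood for each source: 0.333333·0.211=0.07033, 0.333333·0.196=0.06533, 0.333333·0.29=0.09667. Summing gives P(defective) = 0.23233.
P(Machine 2 | defective) = 0.06533 / 0.23233 = 0.2812.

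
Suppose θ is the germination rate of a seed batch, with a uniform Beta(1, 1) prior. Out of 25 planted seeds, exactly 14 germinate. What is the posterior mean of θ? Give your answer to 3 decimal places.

Posterior mean ≈ 0.556

The binomial likelihood is conjugate to the Beta prior: with 14 successes and 11 failures, the posterior is Beta(1+14, 1+11) = Beta(15, 12).
Posterior mean = α/(α+β) = 15/27 = 0.556.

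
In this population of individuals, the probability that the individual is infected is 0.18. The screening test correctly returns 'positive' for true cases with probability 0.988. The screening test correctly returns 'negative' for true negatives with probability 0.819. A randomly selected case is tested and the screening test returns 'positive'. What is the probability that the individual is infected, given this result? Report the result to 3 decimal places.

P(H | E) ≈ 0.545

Let H be the event that the individual is infected. P(H) = 0.18, so P(¬H) = 0.82. With E the 'positive' result, P(E|H) = 0.988 and P(E|¬H) = 0.181.
P(E) = 0.988·0.18 + 0.181·0.82 = 0.17784 + 0.14842 = 0.32626.
By Bayes' theorem, P(H|E) = 0.17784 / 0.32626 = 0.545.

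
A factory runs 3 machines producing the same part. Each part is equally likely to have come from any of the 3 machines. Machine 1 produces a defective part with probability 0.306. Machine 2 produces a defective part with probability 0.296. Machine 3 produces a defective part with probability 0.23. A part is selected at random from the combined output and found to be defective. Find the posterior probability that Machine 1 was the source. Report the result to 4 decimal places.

Posterior probability ≈ 0.3678

P(defective|M1) = 0.306; P(defective|M2) = 0.296; P(defective|M3) = 0.23.
Prior × likelihood for each source: 0.333333·0.306=0.1020, 0.333333·0.296=0.09867, 0.333333·0.23=0.07667. Summing gives P(defective) = 0.27733.
P(Machine 1 | defective) = 0.1020 / 0.27733 = 0.3678.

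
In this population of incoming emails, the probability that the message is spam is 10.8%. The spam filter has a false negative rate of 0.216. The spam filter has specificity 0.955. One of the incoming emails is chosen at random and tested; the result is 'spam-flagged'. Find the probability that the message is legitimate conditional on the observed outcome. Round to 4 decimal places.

P(¬H | E) ≈ 0.3216

Write H for 'the message is spam'. Prior odds H:¬H = 0.108/0.892 = 0.12108. For the 'spam-flagged' outcome, the likelihood ratio is 0.784/0.045 = 17.422.
Posterior odds = 0.12108 × 17.422 = 2.1094, so P(H|E) = 2.1094/(1+2.1094) = 0.6784. Then P(¬H|E) = 1 − 0.6784 = 0.3216.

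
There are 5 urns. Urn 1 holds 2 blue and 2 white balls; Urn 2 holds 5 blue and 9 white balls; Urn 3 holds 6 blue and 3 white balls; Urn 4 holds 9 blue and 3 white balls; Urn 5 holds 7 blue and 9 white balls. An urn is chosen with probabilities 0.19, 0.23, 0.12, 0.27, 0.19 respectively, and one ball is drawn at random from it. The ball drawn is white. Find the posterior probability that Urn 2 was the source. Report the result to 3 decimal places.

Posterior probability ≈ 0.323

Tabulate prior·likelihood by source: [1] prior 0.19, lik 0.5, product 0.09500; [2] prior 0.23, lik 0.6429, product 0.1479; [3] prior 0.12, lik 0.3333, product 0.04000; [4] prior 0.27, lik 0.25, product 0.06750; [5] prior 0.19, lik 0.5625, product 0.1069.
Normalizing constant = 0.45723; the posterior for Urn 2 is its product over the sum, 0.1479/0.45723 = 0.323.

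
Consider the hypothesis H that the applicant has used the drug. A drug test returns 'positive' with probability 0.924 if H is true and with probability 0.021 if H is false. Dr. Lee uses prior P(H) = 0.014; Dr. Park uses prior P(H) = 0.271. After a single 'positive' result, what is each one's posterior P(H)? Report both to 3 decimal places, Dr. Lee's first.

P('+'|H) = 0.924, P('+'|¬H) = 0.021.
Dr. Lee: numerator 0.924·0.014 = 0.012936; evidence = 0.012936+0.021·0.986 = 0.033642; posterior = 0.385.
Dr. Park: numerator 0.924·0.271 = 0.25040; evidence = 0.25040+0.021·0.729 = 0.26571; posterior = 0.942.

Dr. Lee: 0.385; Dr. Park: 0.942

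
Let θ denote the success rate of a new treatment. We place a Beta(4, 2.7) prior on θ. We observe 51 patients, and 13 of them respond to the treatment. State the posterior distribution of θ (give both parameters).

Posterior: Beta(17, 40.7)

Observing 13 successes and 38 failures updates Beta(4, 2.7) by adding the success and failure counts to the two shape parameters: α = 4+13 = 17, β = 2.7+38 = 40.7.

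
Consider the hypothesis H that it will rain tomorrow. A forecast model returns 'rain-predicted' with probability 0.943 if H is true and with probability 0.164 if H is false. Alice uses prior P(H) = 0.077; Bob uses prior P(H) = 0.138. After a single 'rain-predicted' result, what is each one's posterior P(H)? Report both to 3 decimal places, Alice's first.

P('+'|H) = 0.943, P('+'|¬H) = 0.164.
Alice: numerator 0.943·0.077 = 0.072611; evidence = 0.072611+0.164·0.923 = 0.22398; posterior = 0.324.
Bob: numerator 0.943·0.138 = 0.13013; evidence = 0.13013+0.164·0.862 = 0.27150; posterior = 0.479.

Alice: 0.324; Bob: 0.479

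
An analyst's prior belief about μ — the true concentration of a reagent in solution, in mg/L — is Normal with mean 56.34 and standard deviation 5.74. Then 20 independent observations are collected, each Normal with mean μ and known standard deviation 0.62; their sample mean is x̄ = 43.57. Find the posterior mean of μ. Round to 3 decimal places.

Posterior mean ≈ 43.577

With known σ, the Normal prior is conjugate. Weight on the data is w = (n/σ²)/(n/σ² + 1/τ₀²) = 52.0291/(52.0291+0.0303512) = 0.99942.
Posterior mean = w·x̄ + (1−w)·μ₀ = 0.99942·43.57 + 0.00058301·56.34 = 43.577.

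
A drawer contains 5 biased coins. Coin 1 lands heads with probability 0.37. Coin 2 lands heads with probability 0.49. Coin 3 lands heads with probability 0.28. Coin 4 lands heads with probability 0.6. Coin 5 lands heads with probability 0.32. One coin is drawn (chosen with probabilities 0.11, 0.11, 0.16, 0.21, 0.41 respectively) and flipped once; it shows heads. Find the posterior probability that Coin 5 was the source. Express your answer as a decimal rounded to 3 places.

Posterior probability ≈ 0.331

Tabulate prior·likelihood by source: [1] prior 0.11, lik 0.37, product 0.04070; [2] prior 0.11, lik 0.49, product 0.05390; [3] prior 0.16, lik 0.28, product 0.04480; [4] prior 0.21, lik 0.6, product 0.1260; [5] prior 0.41, lik 0.32, product 0.1312.
Normalizing constant = 0.39660; the posterior for Coin 5 is its product over the sum, 0.1312/0.39660 = 0.331.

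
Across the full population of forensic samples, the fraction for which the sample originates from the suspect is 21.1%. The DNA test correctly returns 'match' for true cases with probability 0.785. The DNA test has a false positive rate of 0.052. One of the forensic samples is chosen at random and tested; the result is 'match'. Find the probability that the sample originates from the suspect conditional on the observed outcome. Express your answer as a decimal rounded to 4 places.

Let H be the event that the sample originates from the suspect. P(H) = 0.211, so P(¬H) = 0.789. With E the 'match' result, P(E|H) = 0.785 and P(E|¬H) = 0.052.
P(E) = 0.785·0.211 + 0.052·0.789 = 0.16564 + 0.041028 = 0.20666.
By Bayes' theorem, P(H|E) = 0.16564 / 0.20666 = 0.8015.

P(H | E) ≈ 0.8015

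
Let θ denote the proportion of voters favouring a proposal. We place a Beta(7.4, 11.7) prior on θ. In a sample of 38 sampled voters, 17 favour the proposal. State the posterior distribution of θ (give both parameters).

The binomial likelihood is conjugate to the Beta prior: with 17 successes and 21 failures, the posterior is Beta(7.4+17, 11.7+21) = Beta(24.4, 32.7).

Posterior: Beta(24.4, 32.7)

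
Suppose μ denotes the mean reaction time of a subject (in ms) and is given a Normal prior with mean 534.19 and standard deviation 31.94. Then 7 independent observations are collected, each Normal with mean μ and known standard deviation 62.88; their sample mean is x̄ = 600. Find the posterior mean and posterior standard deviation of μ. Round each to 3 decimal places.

Posterior mean ≈ 576.548; posterior SD ≈ 19.067

Prior precision 1/τ₀² = 1/31.94² = 0.00098023; data precision n/σ² = 7/62.88² = 0.00177041.
Posterior precision = 0.00098023 + 0.00177041 = 0.00275064, giving posterior SD = 1/√0.00275064 = 19.067.
Posterior mean = (0.00098023·534.19 + 0.00177041·600) / 0.00275064 = 576.548.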